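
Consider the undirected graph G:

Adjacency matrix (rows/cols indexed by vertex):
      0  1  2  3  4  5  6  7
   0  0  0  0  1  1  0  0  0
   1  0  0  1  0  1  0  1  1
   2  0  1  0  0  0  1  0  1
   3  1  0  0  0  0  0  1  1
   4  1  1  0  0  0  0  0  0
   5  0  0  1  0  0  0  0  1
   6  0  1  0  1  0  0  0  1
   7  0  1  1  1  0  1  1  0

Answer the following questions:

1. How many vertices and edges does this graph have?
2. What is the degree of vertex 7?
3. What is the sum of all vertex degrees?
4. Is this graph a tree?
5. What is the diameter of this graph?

Count: 8 vertices, 12 edges.
Vertex 7 has neighbors [1, 2, 3, 5, 6], degree = 5.
Handshaking lemma: 2 * 12 = 24.
A tree on 8 vertices has 7 edges. This graph has 12 edges (5 extra). Not a tree.
Diameter (longest shortest path) = 3.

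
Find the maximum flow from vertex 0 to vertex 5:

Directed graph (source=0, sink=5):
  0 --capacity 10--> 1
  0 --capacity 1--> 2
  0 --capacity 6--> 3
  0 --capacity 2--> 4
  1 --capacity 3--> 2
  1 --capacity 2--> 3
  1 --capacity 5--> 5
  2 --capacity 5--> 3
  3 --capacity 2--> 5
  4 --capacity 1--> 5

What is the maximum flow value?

Computing max flow:
  Flow on (0->1): 5/10
  Flow on (0->3): 2/6
  Flow on (0->4): 1/2
  Flow on (1->5): 5/5
  Flow on (3->5): 2/2
  Flow on (4->5): 1/1
Maximum flow = 8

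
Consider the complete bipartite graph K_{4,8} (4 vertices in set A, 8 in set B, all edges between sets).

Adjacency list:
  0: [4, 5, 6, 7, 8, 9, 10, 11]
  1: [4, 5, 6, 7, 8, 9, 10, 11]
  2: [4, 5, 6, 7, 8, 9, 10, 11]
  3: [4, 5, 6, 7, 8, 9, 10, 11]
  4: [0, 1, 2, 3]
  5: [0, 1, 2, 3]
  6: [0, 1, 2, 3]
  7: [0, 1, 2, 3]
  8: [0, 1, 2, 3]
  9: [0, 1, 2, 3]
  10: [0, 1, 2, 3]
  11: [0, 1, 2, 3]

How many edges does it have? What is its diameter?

K_{4,8} has 4 * 8 = 32 edges.
Any vertex reaches any opposite-side vertex in 1 step; same-side vertices reach in 2 steps via any opposite-side vertex.
Diameter = 2.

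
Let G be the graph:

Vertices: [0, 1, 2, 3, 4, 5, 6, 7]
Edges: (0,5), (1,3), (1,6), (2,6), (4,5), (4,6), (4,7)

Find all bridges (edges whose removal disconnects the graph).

A bridge is an edge whose removal increases the number of connected components.
Bridges found: (0,5), (1,3), (1,6), (2,6), (4,5), (4,6), (4,7)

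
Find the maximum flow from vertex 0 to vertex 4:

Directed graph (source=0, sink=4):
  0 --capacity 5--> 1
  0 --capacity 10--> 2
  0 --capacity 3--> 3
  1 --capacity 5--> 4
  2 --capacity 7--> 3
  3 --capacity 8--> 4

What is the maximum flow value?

Computing max flow:
  Flow on (0->1): 5/5
  Flow on (0->2): 7/10
  Flow on (0->3): 1/3
  Flow on (1->4): 5/5
  Flow on (2->3): 7/7
  Flow on (3->4): 8/8
Maximum flow = 13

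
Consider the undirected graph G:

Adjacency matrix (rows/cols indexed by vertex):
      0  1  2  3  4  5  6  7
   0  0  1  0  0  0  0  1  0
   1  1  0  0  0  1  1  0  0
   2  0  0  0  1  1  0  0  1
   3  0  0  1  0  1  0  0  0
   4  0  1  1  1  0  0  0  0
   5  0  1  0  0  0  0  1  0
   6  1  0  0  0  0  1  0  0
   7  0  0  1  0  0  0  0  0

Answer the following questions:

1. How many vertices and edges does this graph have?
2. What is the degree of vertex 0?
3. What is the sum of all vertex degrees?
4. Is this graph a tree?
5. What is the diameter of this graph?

Count: 8 vertices, 9 edges.
Vertex 0 has neighbors [1, 6], degree = 2.
Handshaking lemma: 2 * 9 = 18.
A tree on 8 vertices has 7 edges. This graph has 9 edges (2 extra). Not a tree.
Diameter (longest shortest path) = 5.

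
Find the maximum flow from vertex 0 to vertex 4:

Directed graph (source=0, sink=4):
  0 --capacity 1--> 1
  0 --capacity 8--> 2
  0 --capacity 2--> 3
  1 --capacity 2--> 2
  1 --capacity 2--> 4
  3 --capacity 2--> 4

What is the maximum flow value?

Computing max flow:
  Flow on (0->1): 1/1
  Flow on (0->3): 2/2
  Flow on (1->4): 1/2
  Flow on (3->4): 2/2
Maximum flow = 3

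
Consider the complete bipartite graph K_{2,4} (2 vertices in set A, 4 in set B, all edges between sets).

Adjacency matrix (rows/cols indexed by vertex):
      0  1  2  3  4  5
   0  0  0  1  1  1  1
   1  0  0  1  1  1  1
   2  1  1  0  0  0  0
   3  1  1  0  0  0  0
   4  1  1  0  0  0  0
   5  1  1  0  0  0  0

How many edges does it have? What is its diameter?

K_{2,4} has 2 * 4 = 8 edges.
Any vertex reaches any opposite-side vertex in 1 step; same-side vertices reach in 2 steps via any opposite-side vertex.
Diameter = 2.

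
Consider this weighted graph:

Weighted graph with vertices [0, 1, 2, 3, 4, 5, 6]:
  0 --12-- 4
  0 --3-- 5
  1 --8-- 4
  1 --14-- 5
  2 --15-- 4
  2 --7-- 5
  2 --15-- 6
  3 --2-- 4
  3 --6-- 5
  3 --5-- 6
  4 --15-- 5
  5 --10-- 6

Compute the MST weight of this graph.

Applying Kruskal's algorithm (sort edges by weight, add if no cycle):
  Add (3,4) w=2
  Add (0,5) w=3
  Add (3,6) w=5
  Add (3,5) w=6
  Add (2,5) w=7
  Add (1,4) w=8
  Skip (5,6) w=10 (creates cycle)
  Skip (0,4) w=12 (creates cycle)
  Skip (1,5) w=14 (creates cycle)
  Skip (2,4) w=15 (creates cycle)
  Skip (2,6) w=15 (creates cycle)
  Skip (4,5) w=15 (creates cycle)
MST weight = 31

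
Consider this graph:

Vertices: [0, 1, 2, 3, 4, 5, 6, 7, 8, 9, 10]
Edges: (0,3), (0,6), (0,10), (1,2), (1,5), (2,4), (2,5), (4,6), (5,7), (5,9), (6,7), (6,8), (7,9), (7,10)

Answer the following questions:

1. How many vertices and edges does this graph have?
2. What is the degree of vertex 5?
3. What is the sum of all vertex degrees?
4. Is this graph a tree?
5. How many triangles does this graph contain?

Count: 11 vertices, 14 edges.
Vertex 5 has neighbors [1, 2, 7, 9], degree = 4.
Handshaking lemma: 2 * 14 = 28.
A tree on 11 vertices has 10 edges. This graph has 14 edges (4 extra). Not a tree.
Number of triangles = 2.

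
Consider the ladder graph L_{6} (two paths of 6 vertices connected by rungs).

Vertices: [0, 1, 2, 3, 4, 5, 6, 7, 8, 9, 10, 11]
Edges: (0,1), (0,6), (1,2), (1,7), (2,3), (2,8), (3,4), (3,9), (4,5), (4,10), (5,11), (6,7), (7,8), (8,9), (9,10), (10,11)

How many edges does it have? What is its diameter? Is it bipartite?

Ladder graph L_{6}: 6 rungs + 2 * (6-1) path edges = 6 + 10 = 16 edges.
Diameter = 6.
Ladder graphs are bipartite (alternating coloring along each path).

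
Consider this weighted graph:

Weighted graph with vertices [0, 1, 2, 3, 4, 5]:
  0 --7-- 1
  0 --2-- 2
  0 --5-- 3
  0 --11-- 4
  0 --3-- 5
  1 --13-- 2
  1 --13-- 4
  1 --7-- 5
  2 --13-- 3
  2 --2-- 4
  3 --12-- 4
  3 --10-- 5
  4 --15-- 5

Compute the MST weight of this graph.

Applying Kruskal's algorithm (sort edges by weight, add if no cycle):
  Add (0,2) w=2
  Add (2,4) w=2
  Add (0,5) w=3
  Add (0,3) w=5
  Add (0,1) w=7
  Skip (1,5) w=7 (creates cycle)
  Skip (3,5) w=10 (creates cycle)
  Skip (0,4) w=11 (creates cycle)
  Skip (3,4) w=12 (creates cycle)
  Skip (1,2) w=13 (creates cycle)
  Skip (1,4) w=13 (creates cycle)
  Skip (2,3) w=13 (creates cycle)
  Skip (4,5) w=15 (creates cycle)
MST weight = 19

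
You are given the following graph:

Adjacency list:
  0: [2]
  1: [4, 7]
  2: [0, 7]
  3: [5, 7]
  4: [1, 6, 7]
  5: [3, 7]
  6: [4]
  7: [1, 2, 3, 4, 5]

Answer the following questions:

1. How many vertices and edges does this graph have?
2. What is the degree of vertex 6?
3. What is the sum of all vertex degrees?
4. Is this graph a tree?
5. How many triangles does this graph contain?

Count: 8 vertices, 9 edges.
Vertex 6 has neighbors [4], degree = 1.
Handshaking lemma: 2 * 9 = 18.
A tree on 8 vertices has 7 edges. This graph has 9 edges (2 extra). Not a tree.
Number of triangles = 2.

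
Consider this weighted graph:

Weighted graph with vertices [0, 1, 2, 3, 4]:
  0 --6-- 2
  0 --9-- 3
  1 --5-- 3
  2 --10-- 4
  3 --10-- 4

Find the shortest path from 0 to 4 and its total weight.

Using Dijkstra's algorithm from vertex 0:
Shortest path: 0 -> 2 -> 4
Total weight: 6 + 10 = 16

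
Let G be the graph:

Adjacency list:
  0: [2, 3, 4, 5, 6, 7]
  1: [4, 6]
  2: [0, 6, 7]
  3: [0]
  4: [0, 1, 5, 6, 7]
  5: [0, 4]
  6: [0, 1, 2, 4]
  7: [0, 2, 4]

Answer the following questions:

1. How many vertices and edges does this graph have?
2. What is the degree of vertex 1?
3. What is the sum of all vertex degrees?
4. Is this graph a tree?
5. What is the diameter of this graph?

Count: 8 vertices, 13 edges.
Vertex 1 has neighbors [4, 6], degree = 2.
Handshaking lemma: 2 * 13 = 26.
A tree on 8 vertices has 7 edges. This graph has 13 edges (6 extra). Not a tree.
Diameter (longest shortest path) = 3.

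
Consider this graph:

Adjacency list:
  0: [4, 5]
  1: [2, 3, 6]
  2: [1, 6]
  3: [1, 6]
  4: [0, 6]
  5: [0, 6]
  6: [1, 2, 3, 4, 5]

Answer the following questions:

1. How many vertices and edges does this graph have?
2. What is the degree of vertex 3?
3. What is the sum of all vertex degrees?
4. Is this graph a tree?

Count: 7 vertices, 9 edges.
Vertex 3 has neighbors [1, 6], degree = 2.
Handshaking lemma: 2 * 9 = 18.
A tree on 7 vertices has 6 edges. This graph has 9 edges (3 extra). Not a tree.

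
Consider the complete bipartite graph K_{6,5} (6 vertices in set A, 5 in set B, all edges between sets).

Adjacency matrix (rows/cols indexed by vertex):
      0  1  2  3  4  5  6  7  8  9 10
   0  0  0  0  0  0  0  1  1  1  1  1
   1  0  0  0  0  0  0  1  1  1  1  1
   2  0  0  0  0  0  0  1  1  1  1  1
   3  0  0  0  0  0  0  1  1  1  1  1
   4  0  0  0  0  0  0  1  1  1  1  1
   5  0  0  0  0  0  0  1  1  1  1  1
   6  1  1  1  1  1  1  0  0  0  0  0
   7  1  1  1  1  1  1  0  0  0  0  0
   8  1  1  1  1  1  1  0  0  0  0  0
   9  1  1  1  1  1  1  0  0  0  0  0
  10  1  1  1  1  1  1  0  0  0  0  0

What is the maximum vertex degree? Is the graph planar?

Set-A vertices have degree 5; set-B vertices have degree 6. Maximum degree = max(6,5) = 6.
K_{6,5} contains K_{3,3} as a subgraph (since both sides have >= 3 vertices); by Kuratowski's theorem it is not planar.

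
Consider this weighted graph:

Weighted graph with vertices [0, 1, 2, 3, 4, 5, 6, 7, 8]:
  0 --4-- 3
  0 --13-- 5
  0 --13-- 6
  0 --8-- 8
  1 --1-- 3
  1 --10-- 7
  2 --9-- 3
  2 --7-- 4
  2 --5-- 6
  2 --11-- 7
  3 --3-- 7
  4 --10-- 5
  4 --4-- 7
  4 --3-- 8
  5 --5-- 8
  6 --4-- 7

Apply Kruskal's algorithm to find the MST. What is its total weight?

Applying Kruskal's algorithm (sort edges by weight, add if no cycle):
  Add (1,3) w=1
  Add (3,7) w=3
  Add (4,8) w=3
  Add (0,3) w=4
  Add (4,7) w=4
  Add (6,7) w=4
  Add (2,6) w=5
  Add (5,8) w=5
  Skip (2,4) w=7 (creates cycle)
  Skip (0,8) w=8 (creates cycle)
  Skip (2,3) w=9 (creates cycle)
  Skip (1,7) w=10 (creates cycle)
  Skip (4,5) w=10 (creates cycle)
  Skip (2,7) w=11 (creates cycle)
  Skip (0,6) w=13 (creates cycle)
  Skip (0,5) w=13 (creates cycle)
MST weight = 29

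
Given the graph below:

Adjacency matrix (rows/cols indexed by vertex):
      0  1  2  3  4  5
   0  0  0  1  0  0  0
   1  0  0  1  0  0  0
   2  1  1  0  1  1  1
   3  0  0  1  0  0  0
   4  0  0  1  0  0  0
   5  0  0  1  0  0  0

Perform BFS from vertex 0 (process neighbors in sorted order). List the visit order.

BFS from vertex 0 (neighbors processed in ascending order):
Visit order: 0, 2, 1, 3, 4, 5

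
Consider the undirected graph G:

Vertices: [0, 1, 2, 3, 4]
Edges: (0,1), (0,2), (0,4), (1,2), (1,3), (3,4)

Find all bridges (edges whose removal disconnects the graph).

No bridges found. The graph is 2-edge-connected (no single edge removal disconnects it).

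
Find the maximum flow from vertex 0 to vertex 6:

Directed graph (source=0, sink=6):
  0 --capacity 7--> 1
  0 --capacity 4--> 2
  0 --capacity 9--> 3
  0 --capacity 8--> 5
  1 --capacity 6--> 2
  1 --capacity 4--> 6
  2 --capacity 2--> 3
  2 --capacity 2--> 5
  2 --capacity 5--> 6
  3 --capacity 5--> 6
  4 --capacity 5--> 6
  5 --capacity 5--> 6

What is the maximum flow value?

Computing max flow:
  Flow on (0->1): 7/7
  Flow on (0->2): 2/4
  Flow on (0->3): 5/9
  Flow on (0->5): 5/8
  Flow on (1->2): 3/6
  Flow on (1->6): 4/4
  Flow on (2->6): 5/5
  Flow on (3->6): 5/5
  Flow on (5->6): 5/5
Maximum flow = 19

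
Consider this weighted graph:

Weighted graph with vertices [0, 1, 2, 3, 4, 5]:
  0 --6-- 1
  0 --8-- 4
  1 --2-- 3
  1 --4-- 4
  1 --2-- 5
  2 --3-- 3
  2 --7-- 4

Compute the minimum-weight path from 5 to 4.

Using Dijkstra's algorithm from vertex 5:
Shortest path: 5 -> 1 -> 4
Total weight: 2 + 4 = 6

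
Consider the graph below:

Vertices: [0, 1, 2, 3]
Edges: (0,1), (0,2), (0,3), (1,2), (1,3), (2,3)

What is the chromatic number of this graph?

The graph has a maximum clique of size 4 (lower bound on chromatic number).
A valid 4-coloring: {0: 0, 1: 1, 2: 2, 3: 3}.
Chromatic number = 4.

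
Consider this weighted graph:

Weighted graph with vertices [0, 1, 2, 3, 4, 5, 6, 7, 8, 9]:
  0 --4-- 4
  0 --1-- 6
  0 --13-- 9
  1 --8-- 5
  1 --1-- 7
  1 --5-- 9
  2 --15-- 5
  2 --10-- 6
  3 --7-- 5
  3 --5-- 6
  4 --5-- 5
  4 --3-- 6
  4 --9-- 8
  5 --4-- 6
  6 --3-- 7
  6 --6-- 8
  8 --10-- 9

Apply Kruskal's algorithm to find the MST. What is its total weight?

Applying Kruskal's algorithm (sort edges by weight, add if no cycle):
  Add (0,6) w=1
  Add (1,7) w=1
  Add (4,6) w=3
  Add (6,7) w=3
  Skip (0,4) w=4 (creates cycle)
  Add (5,6) w=4
  Add (1,9) w=5
  Add (3,6) w=5
  Skip (4,5) w=5 (creates cycle)
  Add (6,8) w=6
  Skip (3,5) w=7 (creates cycle)
  Skip (1,5) w=8 (creates cycle)
  Skip (4,8) w=9 (creates cycle)
  Add (2,6) w=10
  Skip (8,9) w=10 (creates cycle)
  Skip (0,9) w=13 (creates cycle)
  Skip (2,5) w=15 (creates cycle)
MST weight = 38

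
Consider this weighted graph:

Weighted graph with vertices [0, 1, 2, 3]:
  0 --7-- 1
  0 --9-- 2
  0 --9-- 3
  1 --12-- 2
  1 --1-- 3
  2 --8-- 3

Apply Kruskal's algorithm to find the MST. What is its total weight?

Applying Kruskal's algorithm (sort edges by weight, add if no cycle):
  Add (1,3) w=1
  Add (0,1) w=7
  Add (2,3) w=8
  Skip (0,2) w=9 (creates cycle)
  Skip (0,3) w=9 (creates cycle)
  Skip (1,2) w=12 (creates cycle)
MST weight = 16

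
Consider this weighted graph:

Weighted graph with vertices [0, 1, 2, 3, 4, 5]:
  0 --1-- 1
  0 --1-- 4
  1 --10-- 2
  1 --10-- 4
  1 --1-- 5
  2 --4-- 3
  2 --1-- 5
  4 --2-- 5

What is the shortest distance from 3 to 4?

Using Dijkstra's algorithm from vertex 3:
Shortest path: 3 -> 2 -> 5 -> 4
Total weight: 4 + 1 + 2 = 7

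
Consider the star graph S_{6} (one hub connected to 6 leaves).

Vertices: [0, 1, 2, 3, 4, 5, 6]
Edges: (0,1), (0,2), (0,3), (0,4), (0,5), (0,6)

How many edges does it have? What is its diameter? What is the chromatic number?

Star graph S_{6}: the hub connects to all 6 leaves.
Edges = 6.
Diameter = 2 (any leaf to hub is 1, leaf to leaf through hub is 2).
Star graphs are bipartite (hub vs leaves), so chromatic number = 2.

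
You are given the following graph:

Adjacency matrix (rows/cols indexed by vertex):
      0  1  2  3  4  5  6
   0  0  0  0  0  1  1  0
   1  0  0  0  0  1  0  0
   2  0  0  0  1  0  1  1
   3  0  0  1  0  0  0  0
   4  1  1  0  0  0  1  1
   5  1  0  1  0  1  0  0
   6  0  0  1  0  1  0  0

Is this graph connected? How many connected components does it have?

Checking connectivity: the graph has 1 connected component(s).
All vertices are reachable from each other. The graph IS connected.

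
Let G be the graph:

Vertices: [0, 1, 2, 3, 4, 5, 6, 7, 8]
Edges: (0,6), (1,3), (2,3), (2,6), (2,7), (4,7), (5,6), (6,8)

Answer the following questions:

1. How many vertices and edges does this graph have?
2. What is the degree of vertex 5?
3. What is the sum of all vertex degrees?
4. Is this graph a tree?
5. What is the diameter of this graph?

Count: 9 vertices, 8 edges.
Vertex 5 has neighbors [6], degree = 1.
Handshaking lemma: 2 * 8 = 16.
A graph is a tree iff it is connected and has exactly n-1 edges. This graph is connected (all 9 vertices in one component) and has 9-1 = 8 edges. It is a tree.
Diameter (longest shortest path) = 4.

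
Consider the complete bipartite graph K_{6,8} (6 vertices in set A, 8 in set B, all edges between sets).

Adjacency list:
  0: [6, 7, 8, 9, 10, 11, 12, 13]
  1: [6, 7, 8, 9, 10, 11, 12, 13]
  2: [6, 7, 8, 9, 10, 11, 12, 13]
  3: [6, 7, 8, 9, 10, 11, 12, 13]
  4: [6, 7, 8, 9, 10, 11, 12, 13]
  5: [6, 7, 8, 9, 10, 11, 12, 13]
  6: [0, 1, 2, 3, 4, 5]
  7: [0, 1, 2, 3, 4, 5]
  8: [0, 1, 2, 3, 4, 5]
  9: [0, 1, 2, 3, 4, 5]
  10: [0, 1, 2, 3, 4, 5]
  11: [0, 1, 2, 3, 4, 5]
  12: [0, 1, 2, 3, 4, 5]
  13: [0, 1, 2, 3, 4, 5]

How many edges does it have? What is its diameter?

K_{6,8} has 6 * 8 = 48 edges.
Any vertex reaches any opposite-side vertex in 1 step; same-side vertices reach in 2 steps via any opposite-side vertex.
Diameter = 2.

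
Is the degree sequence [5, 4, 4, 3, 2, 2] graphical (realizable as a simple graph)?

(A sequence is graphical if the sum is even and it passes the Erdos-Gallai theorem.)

Sum of degrees = 20. Sum is even and passes Erdos-Gallai. The sequence IS graphical.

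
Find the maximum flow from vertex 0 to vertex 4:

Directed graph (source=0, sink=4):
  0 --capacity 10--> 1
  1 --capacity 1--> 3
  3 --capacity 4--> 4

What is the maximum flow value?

Computing max flow:
  Flow on (0->1): 1/10
  Flow on (1->3): 1/1
  Flow on (3->4): 1/4
Maximum flow = 1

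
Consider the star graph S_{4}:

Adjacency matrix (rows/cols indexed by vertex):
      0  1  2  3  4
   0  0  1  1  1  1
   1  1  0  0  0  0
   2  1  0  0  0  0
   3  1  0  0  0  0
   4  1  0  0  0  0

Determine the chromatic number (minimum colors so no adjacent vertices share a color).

S_{4} has one hub adjacent to 4 leaves; leaves are pairwise non-adjacent.
Color the hub 0 and every leaf 1.
Chromatic number = 2.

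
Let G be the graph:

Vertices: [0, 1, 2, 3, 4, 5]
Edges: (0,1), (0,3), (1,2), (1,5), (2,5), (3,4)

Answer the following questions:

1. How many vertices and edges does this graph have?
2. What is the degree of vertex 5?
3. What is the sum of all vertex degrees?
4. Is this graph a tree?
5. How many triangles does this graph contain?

Count: 6 vertices, 6 edges.
Vertex 5 has neighbors [1, 2], degree = 2.
Handshaking lemma: 2 * 6 = 12.
A tree on 6 vertices has 5 edges. This graph has 6 edges (1 extra). Not a tree.
Number of triangles = 1.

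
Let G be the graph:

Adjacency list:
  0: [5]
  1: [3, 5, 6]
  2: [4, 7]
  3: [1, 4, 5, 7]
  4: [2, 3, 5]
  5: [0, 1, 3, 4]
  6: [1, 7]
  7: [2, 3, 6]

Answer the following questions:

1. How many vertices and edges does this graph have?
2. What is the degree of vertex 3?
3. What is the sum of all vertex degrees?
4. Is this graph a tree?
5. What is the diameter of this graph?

Count: 8 vertices, 11 edges.
Vertex 3 has neighbors [1, 4, 5, 7], degree = 4.
Handshaking lemma: 2 * 11 = 22.
A tree on 8 vertices has 7 edges. This graph has 11 edges (4 extra). Not a tree.
Diameter (longest shortest path) = 3.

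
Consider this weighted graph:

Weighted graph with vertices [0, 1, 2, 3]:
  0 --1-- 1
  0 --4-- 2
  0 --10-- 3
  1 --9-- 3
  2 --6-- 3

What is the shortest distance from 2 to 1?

Using Dijkstra's algorithm from vertex 2:
Shortest path: 2 -> 0 -> 1
Total weight: 4 + 1 = 5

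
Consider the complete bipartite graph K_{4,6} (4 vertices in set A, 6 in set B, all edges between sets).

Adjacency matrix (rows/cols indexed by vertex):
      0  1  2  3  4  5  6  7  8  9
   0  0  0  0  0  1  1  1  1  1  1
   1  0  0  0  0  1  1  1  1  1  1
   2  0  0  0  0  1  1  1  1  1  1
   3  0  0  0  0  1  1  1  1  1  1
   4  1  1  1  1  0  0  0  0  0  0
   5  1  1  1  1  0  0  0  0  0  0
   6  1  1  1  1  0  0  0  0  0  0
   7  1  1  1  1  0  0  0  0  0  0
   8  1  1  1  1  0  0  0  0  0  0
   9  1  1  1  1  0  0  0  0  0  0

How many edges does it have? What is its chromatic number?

K_{4,6} has 4 * 6 = 24 edges.
Bipartite graphs have chromatic number 2 (color each partition differently).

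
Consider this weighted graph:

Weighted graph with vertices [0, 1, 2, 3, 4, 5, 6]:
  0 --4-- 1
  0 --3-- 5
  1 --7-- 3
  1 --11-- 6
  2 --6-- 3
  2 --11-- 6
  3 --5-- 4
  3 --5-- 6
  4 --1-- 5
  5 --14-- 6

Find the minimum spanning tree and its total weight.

Applying Kruskal's algorithm (sort edges by weight, add if no cycle):
  Add (4,5) w=1
  Add (0,5) w=3
  Add (0,1) w=4
  Add (3,4) w=5
  Add (3,6) w=5
  Add (2,3) w=6
  Skip (1,3) w=7 (creates cycle)
  Skip (1,6) w=11 (creates cycle)
  Skip (2,6) w=11 (creates cycle)
  Skip (5,6) w=14 (creates cycle)
MST weight = 24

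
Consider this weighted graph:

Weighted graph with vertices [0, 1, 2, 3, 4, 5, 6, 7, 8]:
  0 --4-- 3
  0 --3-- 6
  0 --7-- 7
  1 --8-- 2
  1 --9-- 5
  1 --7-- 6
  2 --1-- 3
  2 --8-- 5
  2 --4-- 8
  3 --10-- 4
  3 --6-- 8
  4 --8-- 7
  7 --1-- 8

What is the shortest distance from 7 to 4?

Using Dijkstra's algorithm from vertex 7:
Shortest path: 7 -> 4
Total weight: 8 = 8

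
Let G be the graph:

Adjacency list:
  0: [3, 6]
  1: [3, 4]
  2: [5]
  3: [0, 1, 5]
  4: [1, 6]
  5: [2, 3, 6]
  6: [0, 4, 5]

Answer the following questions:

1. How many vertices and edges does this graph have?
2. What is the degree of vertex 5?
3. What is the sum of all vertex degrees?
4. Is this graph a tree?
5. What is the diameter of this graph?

Count: 7 vertices, 8 edges.
Vertex 5 has neighbors [2, 3, 6], degree = 3.
Handshaking lemma: 2 * 8 = 16.
A tree on 7 vertices has 6 edges. This graph has 8 edges (2 extra). Not a tree.
Diameter (longest shortest path) = 3.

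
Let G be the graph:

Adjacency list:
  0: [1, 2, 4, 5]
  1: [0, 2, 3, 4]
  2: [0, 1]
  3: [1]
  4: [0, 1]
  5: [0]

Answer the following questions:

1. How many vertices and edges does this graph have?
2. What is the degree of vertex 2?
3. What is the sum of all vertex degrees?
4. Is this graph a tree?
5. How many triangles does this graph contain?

Count: 6 vertices, 7 edges.
Vertex 2 has neighbors [0, 1], degree = 2.
Handshaking lemma: 2 * 7 = 14.
A tree on 6 vertices has 5 edges. This graph has 7 edges (2 extra). Not a tree.
Number of triangles = 2.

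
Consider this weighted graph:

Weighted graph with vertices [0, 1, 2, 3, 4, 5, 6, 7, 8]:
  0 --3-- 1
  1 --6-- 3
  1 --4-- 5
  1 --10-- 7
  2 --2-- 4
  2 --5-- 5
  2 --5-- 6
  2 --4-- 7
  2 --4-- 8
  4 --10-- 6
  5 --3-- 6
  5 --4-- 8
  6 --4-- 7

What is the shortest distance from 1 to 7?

Using Dijkstra's algorithm from vertex 1:
Shortest path: 1 -> 7
Total weight: 10 = 10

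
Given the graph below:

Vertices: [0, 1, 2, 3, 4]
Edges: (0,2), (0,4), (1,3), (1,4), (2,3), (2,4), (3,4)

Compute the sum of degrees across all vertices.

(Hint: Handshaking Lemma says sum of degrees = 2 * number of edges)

Count edges: 7 edges.
By Handshaking Lemma: sum of degrees = 2 * 7 = 14.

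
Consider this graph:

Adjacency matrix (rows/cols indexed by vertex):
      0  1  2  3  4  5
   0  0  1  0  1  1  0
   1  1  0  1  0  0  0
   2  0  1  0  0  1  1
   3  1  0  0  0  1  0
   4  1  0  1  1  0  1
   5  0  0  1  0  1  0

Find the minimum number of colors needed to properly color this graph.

The graph has a maximum clique of size 3 (lower bound on chromatic number).
A valid 3-coloring: {0: 1, 1: 0, 2: 1, 3: 2, 4: 0, 5: 2}.
Chromatic number = 3.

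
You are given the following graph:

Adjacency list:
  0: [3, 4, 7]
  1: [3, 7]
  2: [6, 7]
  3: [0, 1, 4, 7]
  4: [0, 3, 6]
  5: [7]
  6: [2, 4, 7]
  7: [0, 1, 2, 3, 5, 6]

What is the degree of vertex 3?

Vertex 3 has neighbors [0, 1, 4, 7], so deg(3) = 4.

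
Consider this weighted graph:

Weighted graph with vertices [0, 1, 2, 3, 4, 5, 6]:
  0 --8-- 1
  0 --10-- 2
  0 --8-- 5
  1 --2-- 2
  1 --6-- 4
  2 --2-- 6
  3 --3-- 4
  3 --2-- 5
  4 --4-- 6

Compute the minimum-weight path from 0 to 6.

Using Dijkstra's algorithm from vertex 0:
Shortest path: 0 -> 2 -> 6
Total weight: 10 + 2 = 12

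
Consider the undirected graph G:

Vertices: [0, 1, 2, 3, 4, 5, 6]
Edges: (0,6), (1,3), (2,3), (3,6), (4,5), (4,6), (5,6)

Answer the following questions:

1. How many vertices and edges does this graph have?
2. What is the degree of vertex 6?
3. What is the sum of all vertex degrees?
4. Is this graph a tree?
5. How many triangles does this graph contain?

Count: 7 vertices, 7 edges.
Vertex 6 has neighbors [0, 3, 4, 5], degree = 4.
Handshaking lemma: 2 * 7 = 14.
A tree on 7 vertices has 6 edges. This graph has 7 edges (1 extra). Not a tree.
Number of triangles = 1.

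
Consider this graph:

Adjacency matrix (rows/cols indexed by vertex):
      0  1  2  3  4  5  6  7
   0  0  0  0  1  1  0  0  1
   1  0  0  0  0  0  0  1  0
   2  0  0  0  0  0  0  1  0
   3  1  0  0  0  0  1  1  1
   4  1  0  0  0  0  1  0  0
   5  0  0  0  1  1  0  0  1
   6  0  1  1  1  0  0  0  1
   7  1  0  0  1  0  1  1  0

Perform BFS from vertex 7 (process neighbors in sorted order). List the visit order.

BFS from vertex 7 (neighbors processed in ascending order):
Visit order: 7, 0, 3, 5, 6, 4, 1, 2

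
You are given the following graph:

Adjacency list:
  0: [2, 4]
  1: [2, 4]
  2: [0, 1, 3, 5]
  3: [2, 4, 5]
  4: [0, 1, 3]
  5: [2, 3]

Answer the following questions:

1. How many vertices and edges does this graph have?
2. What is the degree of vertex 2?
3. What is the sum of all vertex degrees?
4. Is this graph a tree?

Count: 6 vertices, 8 edges.
Vertex 2 has neighbors [0, 1, 3, 5], degree = 4.
Handshaking lemma: 2 * 8 = 16.
A tree on 6 vertices has 5 edges. This graph has 8 edges (3 extra). Not a tree.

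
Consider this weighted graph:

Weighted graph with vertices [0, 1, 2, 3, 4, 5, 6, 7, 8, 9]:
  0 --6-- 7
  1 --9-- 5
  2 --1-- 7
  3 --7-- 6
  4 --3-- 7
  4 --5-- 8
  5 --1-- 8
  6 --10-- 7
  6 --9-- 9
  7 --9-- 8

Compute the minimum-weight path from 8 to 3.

Using Dijkstra's algorithm from vertex 8:
Shortest path: 8 -> 4 -> 7 -> 6 -> 3
Total weight: 5 + 3 + 10 + 7 = 25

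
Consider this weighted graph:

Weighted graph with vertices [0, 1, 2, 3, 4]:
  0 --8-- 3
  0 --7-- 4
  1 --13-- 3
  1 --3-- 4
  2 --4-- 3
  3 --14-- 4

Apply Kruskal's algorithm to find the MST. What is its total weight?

Applying Kruskal's algorithm (sort edges by weight, add if no cycle):
  Add (1,4) w=3
  Add (2,3) w=4
  Add (0,4) w=7
  Add (0,3) w=8
  Skip (1,3) w=13 (creates cycle)
  Skip (3,4) w=14 (creates cycle)
MST weight = 22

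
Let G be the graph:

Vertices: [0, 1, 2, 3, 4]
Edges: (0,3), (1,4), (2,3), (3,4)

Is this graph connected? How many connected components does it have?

Checking connectivity: the graph has 1 connected component(s).
All vertices are reachable from each other. The graph IS connected.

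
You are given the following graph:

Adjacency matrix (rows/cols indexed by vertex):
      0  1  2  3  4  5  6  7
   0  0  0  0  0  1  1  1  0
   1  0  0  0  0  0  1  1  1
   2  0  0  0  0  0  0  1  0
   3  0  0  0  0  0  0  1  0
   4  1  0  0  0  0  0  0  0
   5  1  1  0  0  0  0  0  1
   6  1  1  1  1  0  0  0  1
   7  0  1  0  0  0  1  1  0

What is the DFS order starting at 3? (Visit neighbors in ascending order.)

DFS from vertex 3 (neighbors processed in ascending order):
Visit order: 3, 6, 0, 4, 5, 1, 7, 2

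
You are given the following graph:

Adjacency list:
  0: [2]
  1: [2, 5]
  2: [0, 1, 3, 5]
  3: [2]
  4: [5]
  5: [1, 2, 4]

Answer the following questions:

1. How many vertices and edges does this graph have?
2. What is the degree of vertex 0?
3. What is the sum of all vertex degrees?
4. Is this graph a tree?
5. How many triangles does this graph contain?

Count: 6 vertices, 6 edges.
Vertex 0 has neighbors [2], degree = 1.
Handshaking lemma: 2 * 6 = 12.
A tree on 6 vertices has 5 edges. This graph has 6 edges (1 extra). Not a tree.
Number of triangles = 1.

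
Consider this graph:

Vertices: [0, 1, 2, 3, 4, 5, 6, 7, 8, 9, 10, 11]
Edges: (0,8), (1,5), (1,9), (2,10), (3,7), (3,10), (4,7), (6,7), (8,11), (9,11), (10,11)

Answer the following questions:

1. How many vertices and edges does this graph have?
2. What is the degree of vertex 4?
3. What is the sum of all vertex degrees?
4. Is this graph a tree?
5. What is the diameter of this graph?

Count: 12 vertices, 11 edges.
Vertex 4 has neighbors [7], degree = 1.
Handshaking lemma: 2 * 11 = 22.
A graph is a tree iff it is connected and has exactly n-1 edges. This graph is connected (all 12 vertices in one component) and has 12-1 = 11 edges. It is a tree.
Diameter (longest shortest path) = 7.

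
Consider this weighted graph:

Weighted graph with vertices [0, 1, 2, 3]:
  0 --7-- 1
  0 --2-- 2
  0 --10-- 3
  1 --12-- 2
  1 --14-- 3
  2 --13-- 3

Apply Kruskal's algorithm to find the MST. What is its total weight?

Applying Kruskal's algorithm (sort edges by weight, add if no cycle):
  Add (0,2) w=2
  Add (0,1) w=7
  Add (0,3) w=10
  Skip (1,2) w=12 (creates cycle)
  Skip (2,3) w=13 (creates cycle)
  Skip (1,3) w=14 (creates cycle)
MST weight = 19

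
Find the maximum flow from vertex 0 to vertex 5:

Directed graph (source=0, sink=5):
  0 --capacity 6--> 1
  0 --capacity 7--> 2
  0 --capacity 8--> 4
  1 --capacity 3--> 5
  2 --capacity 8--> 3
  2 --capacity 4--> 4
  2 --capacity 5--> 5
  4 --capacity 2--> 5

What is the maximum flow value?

Computing max flow:
  Flow on (0->1): 3/6
  Flow on (0->2): 5/7
  Flow on (0->4): 2/8
  Flow on (1->5): 3/3
  Flow on (2->5): 5/5
  Flow on (4->5): 2/2
Maximum flow = 10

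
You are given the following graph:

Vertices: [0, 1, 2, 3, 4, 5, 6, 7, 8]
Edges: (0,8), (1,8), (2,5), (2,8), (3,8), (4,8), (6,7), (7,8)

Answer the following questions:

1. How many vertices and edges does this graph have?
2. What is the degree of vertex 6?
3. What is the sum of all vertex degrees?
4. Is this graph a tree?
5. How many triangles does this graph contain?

Count: 9 vertices, 8 edges.
Vertex 6 has neighbors [7], degree = 1.
Handshaking lemma: 2 * 8 = 16.
A graph is a tree iff it is connected and has exactly n-1 edges. This graph is connected (all 9 vertices in one component) and has 9-1 = 8 edges. It is a tree.
Number of triangles = 0.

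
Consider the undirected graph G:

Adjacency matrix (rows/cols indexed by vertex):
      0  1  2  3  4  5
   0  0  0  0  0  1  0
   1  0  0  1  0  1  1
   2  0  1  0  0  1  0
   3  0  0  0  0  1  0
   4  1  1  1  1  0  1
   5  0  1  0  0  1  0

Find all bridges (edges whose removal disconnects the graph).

A bridge is an edge whose removal increases the number of connected components.
Bridges found: (0,4), (3,4)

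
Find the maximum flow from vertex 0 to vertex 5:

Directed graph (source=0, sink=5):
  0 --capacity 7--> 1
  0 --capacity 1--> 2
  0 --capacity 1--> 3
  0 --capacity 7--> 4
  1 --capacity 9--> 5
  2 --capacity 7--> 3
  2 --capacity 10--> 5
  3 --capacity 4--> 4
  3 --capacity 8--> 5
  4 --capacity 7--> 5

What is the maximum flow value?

Computing max flow:
  Flow on (0->1): 7/7
  Flow on (0->2): 1/1
  Flow on (0->3): 1/1
  Flow on (0->4): 7/7
  Flow on (1->5): 7/9
  Flow on (2->5): 1/10
  Flow on (3->5): 1/8
  Flow on (4->5): 7/7
Maximum flow = 16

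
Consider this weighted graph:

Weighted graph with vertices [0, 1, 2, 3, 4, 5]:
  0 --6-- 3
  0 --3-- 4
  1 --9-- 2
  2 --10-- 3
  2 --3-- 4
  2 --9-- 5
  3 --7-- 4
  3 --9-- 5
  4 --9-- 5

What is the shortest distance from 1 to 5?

Using Dijkstra's algorithm from vertex 1:
Shortest path: 1 -> 2 -> 5
Total weight: 9 + 9 = 18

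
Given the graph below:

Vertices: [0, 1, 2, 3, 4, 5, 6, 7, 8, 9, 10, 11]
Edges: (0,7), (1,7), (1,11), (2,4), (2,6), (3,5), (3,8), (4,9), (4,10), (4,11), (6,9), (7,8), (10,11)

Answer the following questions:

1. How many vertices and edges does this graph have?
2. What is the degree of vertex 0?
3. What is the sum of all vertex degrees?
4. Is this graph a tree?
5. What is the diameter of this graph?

Count: 12 vertices, 13 edges.
Vertex 0 has neighbors [7], degree = 1.
Handshaking lemma: 2 * 13 = 26.
A tree on 12 vertices has 11 edges. This graph has 13 edges (2 extra). Not a tree.
Diameter (longest shortest path) = 8.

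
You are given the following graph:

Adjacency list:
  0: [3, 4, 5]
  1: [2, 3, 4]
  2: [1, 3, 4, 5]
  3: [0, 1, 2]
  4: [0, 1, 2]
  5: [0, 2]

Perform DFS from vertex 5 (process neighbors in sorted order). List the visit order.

DFS from vertex 5 (neighbors processed in ascending order):
Visit order: 5, 0, 3, 1, 2, 4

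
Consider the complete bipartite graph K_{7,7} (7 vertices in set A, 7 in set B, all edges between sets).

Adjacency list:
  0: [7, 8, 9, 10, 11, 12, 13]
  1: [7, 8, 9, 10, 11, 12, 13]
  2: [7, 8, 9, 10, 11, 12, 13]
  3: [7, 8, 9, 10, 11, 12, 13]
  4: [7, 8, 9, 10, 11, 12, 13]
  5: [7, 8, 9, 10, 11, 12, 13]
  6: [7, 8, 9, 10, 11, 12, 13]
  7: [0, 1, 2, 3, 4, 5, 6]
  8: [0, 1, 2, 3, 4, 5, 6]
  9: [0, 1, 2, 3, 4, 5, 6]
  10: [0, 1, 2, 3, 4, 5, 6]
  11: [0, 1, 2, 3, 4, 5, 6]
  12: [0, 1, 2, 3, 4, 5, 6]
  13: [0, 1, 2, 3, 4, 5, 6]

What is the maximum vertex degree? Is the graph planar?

Set-A vertices have degree 7; set-B vertices have degree 7. Maximum degree = max(7,7) = 7.
K_{7,7} contains K_{3,3} as a subgraph (since both sides have >= 3 vertices); by Kuratowski's theorem it is not planar.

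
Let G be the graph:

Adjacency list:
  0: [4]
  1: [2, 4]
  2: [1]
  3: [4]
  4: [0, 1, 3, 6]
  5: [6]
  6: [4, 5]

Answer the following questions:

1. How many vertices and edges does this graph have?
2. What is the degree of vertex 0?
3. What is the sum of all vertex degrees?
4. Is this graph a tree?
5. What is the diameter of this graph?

Count: 7 vertices, 6 edges.
Vertex 0 has neighbors [4], degree = 1.
Handshaking lemma: 2 * 6 = 12.
A graph is a tree iff it is connected and has exactly n-1 edges. This graph is connected (all 7 vertices in one component) and has 7-1 = 6 edges. It is a tree.
Diameter (longest shortest path) = 4.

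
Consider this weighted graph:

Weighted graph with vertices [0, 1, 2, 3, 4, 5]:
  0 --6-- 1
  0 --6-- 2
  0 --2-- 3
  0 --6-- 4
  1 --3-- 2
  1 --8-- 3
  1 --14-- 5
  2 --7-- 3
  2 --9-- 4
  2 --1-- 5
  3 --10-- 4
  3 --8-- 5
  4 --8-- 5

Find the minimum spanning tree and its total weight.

Applying Kruskal's algorithm (sort edges by weight, add if no cycle):
  Add (2,5) w=1
  Add (0,3) w=2
  Add (1,2) w=3
  Add (0,1) w=6
  Add (0,4) w=6
  Skip (0,2) w=6 (creates cycle)
  Skip (2,3) w=7 (creates cycle)
  Skip (1,3) w=8 (creates cycle)
  Skip (3,5) w=8 (creates cycle)
  Skip (4,5) w=8 (creates cycle)
  Skip (2,4) w=9 (creates cycle)
  Skip (3,4) w=10 (creates cycle)
  Skip (1,5) w=14 (creates cycle)
MST weight = 18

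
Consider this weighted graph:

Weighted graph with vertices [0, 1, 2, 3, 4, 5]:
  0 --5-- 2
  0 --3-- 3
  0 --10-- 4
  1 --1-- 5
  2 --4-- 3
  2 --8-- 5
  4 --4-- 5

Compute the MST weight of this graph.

Applying Kruskal's algorithm (sort edges by weight, add if no cycle):
  Add (1,5) w=1
  Add (0,3) w=3
  Add (2,3) w=4
  Add (4,5) w=4
  Skip (0,2) w=5 (creates cycle)
  Add (2,5) w=8
  Skip (0,4) w=10 (creates cycle)
MST weight = 20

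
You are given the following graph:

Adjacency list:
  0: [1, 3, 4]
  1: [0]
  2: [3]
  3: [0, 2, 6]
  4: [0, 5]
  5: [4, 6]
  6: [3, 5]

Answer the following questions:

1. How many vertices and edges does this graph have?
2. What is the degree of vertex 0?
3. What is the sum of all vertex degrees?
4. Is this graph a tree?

Count: 7 vertices, 7 edges.
Vertex 0 has neighbors [1, 3, 4], degree = 3.
Handshaking lemma: 2 * 7 = 14.
A tree on 7 vertices has 6 edges. This graph has 7 edges (1 extra). Not a tree.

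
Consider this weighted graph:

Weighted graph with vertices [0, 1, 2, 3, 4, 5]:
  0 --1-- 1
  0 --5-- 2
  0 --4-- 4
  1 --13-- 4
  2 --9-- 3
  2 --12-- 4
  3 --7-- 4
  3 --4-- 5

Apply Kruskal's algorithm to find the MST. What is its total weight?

Applying Kruskal's algorithm (sort edges by weight, add if no cycle):
  Add (0,1) w=1
  Add (0,4) w=4
  Add (3,5) w=4
  Add (0,2) w=5
  Add (3,4) w=7
  Skip (2,3) w=9 (creates cycle)
  Skip (2,4) w=12 (creates cycle)
  Skip (1,4) w=13 (creates cycle)
MST weight = 21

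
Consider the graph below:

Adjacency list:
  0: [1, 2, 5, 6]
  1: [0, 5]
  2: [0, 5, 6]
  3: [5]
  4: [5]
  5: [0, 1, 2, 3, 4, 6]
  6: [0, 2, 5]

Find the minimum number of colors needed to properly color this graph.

The graph has a maximum clique of size 4 (lower bound on chromatic number).
A valid 4-coloring: {0: 1, 1: 2, 2: 2, 3: 1, 4: 1, 5: 0, 6: 3}.
Chromatic number = 4.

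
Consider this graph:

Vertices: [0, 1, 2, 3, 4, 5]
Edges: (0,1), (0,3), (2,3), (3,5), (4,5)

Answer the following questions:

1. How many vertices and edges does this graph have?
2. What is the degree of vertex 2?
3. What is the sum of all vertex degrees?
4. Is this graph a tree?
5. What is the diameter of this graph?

Count: 6 vertices, 5 edges.
Vertex 2 has neighbors [3], degree = 1.
Handshaking lemma: 2 * 5 = 10.
A graph is a tree iff it is connected and has exactly n-1 edges. This graph is connected (all 6 vertices in one component) and has 6-1 = 5 edges. It is a tree.
Diameter (longest shortest path) = 4.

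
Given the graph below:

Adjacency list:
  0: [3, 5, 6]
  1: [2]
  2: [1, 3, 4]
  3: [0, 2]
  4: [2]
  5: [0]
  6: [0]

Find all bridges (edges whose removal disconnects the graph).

A bridge is an edge whose removal increases the number of connected components.
Bridges found: (0,3), (0,5), (0,6), (1,2), (2,3), (2,4)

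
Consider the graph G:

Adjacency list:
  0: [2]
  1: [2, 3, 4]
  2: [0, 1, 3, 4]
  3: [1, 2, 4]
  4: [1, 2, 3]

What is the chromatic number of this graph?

The graph has a maximum clique of size 4 (lower bound on chromatic number).
A valid 4-coloring: {0: 1, 1: 1, 2: 0, 3: 2, 4: 3}.
Chromatic number = 4.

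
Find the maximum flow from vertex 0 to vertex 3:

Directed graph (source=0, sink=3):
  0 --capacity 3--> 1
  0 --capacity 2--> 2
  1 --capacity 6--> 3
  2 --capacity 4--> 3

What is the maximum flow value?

Computing max flow:
  Flow on (0->1): 3/3
  Flow on (0->2): 2/2
  Flow on (1->3): 3/6
  Flow on (2->3): 2/4
Maximum flow = 5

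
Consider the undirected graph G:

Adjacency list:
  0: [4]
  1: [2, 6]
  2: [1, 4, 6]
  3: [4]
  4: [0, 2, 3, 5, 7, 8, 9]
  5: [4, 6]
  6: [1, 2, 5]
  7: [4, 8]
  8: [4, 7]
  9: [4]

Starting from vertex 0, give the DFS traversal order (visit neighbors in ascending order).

DFS from vertex 0 (neighbors processed in ascending order):
Visit order: 0, 4, 2, 1, 6, 5, 3, 7, 8, 9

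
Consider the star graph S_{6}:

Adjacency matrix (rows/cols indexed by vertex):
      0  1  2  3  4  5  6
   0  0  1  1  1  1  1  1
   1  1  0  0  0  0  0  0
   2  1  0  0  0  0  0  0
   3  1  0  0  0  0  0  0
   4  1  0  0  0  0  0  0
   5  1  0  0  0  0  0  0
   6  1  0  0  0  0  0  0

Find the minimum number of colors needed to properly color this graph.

S_{6} has one hub adjacent to 6 leaves; leaves are pairwise non-adjacent.
Color the hub 0 and every leaf 1.
Chromatic number = 2.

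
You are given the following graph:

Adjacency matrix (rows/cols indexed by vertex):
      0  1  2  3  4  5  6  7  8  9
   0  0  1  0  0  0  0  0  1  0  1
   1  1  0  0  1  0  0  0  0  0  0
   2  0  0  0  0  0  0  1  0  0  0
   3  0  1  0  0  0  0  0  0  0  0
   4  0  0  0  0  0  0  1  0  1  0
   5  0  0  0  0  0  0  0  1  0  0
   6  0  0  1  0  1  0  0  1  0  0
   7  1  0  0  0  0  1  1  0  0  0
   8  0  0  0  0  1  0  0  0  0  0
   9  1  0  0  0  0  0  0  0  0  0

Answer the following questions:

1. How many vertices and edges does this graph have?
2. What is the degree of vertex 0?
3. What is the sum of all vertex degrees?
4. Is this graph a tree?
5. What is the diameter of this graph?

Count: 10 vertices, 9 edges.
Vertex 0 has neighbors [1, 7, 9], degree = 3.
Handshaking lemma: 2 * 9 = 18.
A graph is a tree iff it is connected and has exactly n-1 edges. This graph is connected (all 10 vertices in one component) and has 10-1 = 9 edges. It is a tree.
Diameter (longest shortest path) = 6.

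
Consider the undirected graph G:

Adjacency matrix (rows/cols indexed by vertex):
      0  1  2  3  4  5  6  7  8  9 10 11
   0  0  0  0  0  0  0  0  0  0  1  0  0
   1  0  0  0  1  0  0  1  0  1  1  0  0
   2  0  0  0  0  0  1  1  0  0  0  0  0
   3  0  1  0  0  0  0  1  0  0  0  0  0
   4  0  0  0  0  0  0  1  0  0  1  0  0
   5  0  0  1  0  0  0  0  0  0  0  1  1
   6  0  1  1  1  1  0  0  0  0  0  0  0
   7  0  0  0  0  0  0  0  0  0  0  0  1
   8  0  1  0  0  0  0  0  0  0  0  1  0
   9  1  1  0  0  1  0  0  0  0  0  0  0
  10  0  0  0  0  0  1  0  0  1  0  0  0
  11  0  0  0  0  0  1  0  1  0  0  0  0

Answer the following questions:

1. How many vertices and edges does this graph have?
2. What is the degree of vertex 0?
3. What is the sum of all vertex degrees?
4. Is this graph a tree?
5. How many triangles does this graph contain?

Count: 12 vertices, 14 edges.
Vertex 0 has neighbors [9], degree = 1.
Handshaking lemma: 2 * 14 = 28.
A tree on 12 vertices has 11 edges. This graph has 14 edges (3 extra). Not a tree.
Number of triangles = 1.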